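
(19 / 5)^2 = 361 / 25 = 14.44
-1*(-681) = 681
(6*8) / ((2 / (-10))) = -240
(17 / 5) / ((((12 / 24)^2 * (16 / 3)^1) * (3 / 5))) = 17 / 4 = 4.25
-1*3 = -3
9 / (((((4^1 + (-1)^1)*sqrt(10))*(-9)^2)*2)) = sqrt(10) / 540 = 0.01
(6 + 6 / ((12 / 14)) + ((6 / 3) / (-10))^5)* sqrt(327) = 40624* sqrt(327) / 3125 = 235.08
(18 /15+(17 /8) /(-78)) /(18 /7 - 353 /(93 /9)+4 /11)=-8734033 /232555440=-0.04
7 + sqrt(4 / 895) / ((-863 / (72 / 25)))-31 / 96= 641 / 96-144 * sqrt(895) / 19309625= 6.68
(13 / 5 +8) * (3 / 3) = 10.60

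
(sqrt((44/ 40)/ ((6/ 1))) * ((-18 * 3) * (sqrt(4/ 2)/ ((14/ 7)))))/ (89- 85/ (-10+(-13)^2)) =-1431 * sqrt(330)/ 140660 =-0.18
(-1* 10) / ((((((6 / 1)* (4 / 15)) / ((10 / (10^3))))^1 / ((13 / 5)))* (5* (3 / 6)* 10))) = -13 / 2000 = -0.01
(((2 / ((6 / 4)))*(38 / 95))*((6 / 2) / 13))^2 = 64 / 4225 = 0.02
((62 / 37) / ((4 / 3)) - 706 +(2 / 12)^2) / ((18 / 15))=-4693405 / 7992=-587.26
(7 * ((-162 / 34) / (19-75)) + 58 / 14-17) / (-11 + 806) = -3891 / 252280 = -0.02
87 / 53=1.64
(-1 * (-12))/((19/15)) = 180/19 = 9.47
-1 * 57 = -57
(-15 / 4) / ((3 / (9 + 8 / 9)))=-445 / 36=-12.36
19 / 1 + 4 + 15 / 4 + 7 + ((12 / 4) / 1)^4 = 114.75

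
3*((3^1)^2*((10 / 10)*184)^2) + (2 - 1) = 914113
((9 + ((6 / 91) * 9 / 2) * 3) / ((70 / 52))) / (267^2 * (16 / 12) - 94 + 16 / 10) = 300 / 3877517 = 0.00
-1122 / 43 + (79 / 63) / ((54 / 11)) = -3779677 / 146286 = -25.84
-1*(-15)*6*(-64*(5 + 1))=-34560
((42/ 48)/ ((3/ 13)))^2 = 8281/ 576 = 14.38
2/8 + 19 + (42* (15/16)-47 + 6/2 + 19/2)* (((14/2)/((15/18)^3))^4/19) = 102273038314727/18554687500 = 5511.98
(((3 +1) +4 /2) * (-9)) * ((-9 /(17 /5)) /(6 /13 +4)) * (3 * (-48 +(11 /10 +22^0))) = -255879 /58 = -4411.71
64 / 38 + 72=1400 / 19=73.68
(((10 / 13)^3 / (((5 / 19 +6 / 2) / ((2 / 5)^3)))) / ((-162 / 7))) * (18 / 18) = -0.00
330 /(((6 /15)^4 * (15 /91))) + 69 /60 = 3128171 /40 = 78204.28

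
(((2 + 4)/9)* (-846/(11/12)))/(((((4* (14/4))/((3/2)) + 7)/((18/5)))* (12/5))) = -30456/539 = -56.50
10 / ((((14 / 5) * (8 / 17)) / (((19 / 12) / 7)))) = 8075 / 4704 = 1.72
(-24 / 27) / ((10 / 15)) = -4 / 3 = -1.33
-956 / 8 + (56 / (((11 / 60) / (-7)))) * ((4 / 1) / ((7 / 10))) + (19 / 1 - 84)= -272859 / 22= -12402.68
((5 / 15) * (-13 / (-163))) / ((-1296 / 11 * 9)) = -143 / 5703696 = -0.00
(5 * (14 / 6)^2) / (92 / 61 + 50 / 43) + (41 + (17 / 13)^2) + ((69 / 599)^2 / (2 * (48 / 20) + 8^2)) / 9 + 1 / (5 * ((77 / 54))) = 13429609043920760303 / 253187446191399720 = 53.04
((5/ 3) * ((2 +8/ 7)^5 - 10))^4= 4767069507919323498902410000/ 79792266297612001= 59743503087.62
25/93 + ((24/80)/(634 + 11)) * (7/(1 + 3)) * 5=43651/159960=0.27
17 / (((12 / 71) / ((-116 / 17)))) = -2059 / 3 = -686.33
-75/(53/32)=-2400/53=-45.28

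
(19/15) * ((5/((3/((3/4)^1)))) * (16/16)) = 19/12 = 1.58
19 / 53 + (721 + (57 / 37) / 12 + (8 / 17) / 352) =529149551 / 733414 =721.49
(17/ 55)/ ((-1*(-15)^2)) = -17/ 12375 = -0.00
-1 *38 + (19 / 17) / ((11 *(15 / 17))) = -6251 / 165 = -37.88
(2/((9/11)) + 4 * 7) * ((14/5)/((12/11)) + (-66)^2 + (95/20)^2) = 144051527/1080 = 133381.04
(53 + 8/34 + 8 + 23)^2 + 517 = 2200037/289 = 7612.58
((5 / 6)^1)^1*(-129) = -215 / 2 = -107.50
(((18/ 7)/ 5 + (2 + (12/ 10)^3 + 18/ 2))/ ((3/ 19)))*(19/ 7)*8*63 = 100389768/ 875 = 114731.16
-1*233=-233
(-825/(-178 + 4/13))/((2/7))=65/4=16.25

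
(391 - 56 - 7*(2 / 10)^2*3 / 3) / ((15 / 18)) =50208 / 125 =401.66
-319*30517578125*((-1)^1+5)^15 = -10452992000000000000000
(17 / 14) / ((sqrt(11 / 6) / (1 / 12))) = 17 * sqrt(66) / 1848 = 0.07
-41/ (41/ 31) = -31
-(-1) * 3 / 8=3 / 8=0.38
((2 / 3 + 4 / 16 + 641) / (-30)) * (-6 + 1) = 7703 / 72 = 106.99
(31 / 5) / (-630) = -31 / 3150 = -0.01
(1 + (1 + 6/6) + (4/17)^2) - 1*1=594/289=2.06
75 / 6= 25 / 2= 12.50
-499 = -499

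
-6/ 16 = -3/ 8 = -0.38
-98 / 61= -1.61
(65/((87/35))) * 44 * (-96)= -3203200/29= -110455.17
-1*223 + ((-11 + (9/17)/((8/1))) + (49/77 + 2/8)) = -348639/1496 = -233.05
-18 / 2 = -9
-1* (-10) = 10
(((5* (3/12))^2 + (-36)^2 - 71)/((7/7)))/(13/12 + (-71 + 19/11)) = -647625/36004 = -17.99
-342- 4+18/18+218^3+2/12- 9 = 62159269/6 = 10359878.17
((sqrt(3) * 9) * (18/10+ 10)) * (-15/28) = -1593 * sqrt(3)/28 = -98.54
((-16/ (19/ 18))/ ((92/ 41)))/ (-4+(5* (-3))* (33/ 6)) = 5904/ 75601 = 0.08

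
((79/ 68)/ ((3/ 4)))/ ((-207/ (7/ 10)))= -553/ 105570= -0.01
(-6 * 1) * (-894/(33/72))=128736/11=11703.27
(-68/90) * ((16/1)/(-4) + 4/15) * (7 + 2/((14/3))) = 14144/675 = 20.95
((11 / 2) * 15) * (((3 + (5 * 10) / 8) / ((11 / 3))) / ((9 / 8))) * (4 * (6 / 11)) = 4440 / 11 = 403.64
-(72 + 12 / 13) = -948 / 13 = -72.92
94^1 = 94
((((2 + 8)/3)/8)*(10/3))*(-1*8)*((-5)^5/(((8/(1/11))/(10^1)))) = 390625/99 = 3945.71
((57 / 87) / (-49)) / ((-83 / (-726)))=-0.12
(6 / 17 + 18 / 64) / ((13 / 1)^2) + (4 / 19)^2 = 1595521 / 33188896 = 0.05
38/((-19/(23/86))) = -23/43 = -0.53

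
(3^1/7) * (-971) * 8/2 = -11652/7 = -1664.57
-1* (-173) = 173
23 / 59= 0.39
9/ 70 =0.13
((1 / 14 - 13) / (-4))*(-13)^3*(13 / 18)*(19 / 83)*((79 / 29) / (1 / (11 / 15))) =-85354291451 / 36393840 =-2345.30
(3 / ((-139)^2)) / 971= 3 / 18760691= 0.00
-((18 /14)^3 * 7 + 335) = -17144 /49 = -349.88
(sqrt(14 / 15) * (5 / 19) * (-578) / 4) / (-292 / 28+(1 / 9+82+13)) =-6069 * sqrt(210) / 202730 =-0.43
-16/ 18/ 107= -8/ 963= -0.01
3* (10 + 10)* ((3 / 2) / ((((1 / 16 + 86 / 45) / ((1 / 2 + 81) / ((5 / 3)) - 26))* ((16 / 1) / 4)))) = 370980 / 1421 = 261.07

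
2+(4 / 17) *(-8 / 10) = 154 / 85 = 1.81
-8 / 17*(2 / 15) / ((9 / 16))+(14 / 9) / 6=113 / 765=0.15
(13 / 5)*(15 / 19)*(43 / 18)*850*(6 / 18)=237575 / 171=1389.33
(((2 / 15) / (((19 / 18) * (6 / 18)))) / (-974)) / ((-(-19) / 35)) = -126 / 175807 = -0.00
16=16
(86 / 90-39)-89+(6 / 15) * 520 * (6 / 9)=11.62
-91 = -91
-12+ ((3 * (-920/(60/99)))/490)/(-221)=-647463/54145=-11.96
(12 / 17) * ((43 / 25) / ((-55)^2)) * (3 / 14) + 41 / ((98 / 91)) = 685239673 / 17998750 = 38.07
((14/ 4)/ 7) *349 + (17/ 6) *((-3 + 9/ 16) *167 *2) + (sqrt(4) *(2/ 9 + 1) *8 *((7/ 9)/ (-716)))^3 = -2132.19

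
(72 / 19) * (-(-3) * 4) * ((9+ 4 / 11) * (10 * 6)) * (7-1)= 32037120 / 209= 153287.66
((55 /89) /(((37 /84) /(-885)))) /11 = -371700 /3293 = -112.88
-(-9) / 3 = 3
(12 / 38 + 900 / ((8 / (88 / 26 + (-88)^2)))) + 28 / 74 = 7965382994 / 9139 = 871581.46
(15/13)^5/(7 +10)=759375/6311981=0.12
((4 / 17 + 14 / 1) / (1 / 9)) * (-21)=-45738 / 17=-2690.47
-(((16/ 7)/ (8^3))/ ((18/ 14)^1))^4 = -1/ 6879707136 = -0.00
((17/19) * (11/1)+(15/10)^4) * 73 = 330763/304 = 1088.04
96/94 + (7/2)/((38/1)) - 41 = -142475/3572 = -39.89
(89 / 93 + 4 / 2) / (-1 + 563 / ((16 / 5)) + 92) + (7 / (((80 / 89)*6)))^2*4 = 51473147729 / 7626297600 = 6.75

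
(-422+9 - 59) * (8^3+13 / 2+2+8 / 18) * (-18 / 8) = 553243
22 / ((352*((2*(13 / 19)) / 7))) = 133 / 416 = 0.32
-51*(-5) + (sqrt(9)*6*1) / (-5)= 1257 / 5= 251.40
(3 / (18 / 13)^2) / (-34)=-169 / 3672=-0.05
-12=-12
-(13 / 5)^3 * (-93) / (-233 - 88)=-68107 / 13375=-5.09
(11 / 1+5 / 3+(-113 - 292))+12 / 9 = -391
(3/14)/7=3/98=0.03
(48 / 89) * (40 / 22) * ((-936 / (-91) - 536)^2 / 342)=2166784000 / 2734347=792.43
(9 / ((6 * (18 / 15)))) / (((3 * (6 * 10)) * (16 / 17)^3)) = 4913 / 589824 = 0.01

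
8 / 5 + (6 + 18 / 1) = 128 / 5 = 25.60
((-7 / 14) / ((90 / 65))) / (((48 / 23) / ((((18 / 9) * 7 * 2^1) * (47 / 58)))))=-98371 / 25056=-3.93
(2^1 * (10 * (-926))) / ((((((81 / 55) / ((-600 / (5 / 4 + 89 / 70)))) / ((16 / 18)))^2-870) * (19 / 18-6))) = -16866060288000000000 / 3917503525711573717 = -4.31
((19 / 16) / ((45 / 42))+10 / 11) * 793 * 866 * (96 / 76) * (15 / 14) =2743174941 / 1463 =1875034.14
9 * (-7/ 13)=-63/ 13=-4.85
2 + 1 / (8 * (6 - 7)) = 15 / 8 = 1.88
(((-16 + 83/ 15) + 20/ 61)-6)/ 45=-14767/ 41175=-0.36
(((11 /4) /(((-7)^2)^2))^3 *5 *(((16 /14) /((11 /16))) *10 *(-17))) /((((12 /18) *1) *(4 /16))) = -1234200 /96889010407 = -0.00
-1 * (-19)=19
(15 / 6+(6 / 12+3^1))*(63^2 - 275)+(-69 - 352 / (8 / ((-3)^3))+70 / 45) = 209561 / 9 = 23284.56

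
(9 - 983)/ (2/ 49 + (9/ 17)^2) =-13792814/ 4547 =-3033.39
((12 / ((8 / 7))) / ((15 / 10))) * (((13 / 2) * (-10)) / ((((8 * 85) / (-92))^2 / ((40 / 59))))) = -96278 / 17051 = -5.65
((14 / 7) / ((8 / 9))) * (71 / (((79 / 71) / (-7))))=-317583 / 316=-1005.01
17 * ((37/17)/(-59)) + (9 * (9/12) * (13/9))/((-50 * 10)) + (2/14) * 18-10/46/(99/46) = 149139407/81774000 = 1.82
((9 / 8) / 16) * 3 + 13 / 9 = 1907 / 1152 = 1.66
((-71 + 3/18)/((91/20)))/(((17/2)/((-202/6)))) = 50500/819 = 61.66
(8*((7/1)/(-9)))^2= 3136/81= 38.72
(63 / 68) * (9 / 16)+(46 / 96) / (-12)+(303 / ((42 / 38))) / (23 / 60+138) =9219191 / 3744216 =2.46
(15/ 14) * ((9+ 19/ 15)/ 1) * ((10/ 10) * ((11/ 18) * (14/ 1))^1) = 847/ 9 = 94.11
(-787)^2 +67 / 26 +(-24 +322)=16111409 / 26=619669.58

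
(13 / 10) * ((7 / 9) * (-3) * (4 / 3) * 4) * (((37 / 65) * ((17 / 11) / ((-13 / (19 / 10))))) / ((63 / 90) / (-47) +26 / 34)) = 534735544 / 192760425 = 2.77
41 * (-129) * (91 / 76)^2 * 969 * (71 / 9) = -17621479421 / 304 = -57965392.83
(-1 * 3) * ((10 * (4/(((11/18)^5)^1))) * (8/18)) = -100776960/161051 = -625.75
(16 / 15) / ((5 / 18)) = 96 / 25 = 3.84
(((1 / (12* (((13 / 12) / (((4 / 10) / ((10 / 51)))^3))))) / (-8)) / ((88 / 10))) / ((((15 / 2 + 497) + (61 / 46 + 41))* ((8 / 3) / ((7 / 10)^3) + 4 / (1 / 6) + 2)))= -3139451217 / 6250545129400000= -0.00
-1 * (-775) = 775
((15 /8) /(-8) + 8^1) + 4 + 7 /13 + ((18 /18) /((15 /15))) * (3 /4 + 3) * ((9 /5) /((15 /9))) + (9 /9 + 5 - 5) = 72193 /4160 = 17.35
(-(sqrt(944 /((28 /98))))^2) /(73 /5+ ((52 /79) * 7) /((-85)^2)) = -1885840600 /8333679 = -226.29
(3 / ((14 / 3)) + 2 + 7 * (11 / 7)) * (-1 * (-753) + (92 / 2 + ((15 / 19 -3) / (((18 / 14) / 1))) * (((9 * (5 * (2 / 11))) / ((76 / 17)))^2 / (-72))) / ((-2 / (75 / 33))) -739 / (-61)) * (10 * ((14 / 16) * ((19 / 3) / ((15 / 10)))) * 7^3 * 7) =9708024607696758385 / 11255021184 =862550540.69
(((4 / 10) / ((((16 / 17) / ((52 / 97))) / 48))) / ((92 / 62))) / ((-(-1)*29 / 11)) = 904332 / 323495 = 2.80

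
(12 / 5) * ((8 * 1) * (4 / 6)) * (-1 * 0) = 0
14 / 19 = 0.74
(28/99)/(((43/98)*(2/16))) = 21952/4257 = 5.16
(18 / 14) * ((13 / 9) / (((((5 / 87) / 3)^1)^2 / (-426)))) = -377254098 / 175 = -2155737.70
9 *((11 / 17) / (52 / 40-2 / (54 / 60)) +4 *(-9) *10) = -4580550 / 1411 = -3246.31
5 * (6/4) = 15/2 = 7.50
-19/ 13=-1.46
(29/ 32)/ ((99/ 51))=493/ 1056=0.47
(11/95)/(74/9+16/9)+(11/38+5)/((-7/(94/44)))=-234481/146300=-1.60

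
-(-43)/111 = 43/111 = 0.39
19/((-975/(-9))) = 57/325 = 0.18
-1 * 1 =-1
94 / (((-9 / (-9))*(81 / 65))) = 6110 / 81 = 75.43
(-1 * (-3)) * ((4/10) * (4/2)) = 2.40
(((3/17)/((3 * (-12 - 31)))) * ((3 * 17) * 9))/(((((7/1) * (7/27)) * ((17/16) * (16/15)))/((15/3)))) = -54675/35819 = -1.53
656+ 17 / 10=6577 / 10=657.70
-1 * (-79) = 79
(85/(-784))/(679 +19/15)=-1275/7999936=-0.00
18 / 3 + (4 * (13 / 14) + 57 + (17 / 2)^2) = 138.96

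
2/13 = 0.15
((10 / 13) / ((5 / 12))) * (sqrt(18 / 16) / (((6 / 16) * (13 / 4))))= 192 * sqrt(2) / 169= 1.61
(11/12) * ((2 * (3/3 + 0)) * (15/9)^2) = 275/54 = 5.09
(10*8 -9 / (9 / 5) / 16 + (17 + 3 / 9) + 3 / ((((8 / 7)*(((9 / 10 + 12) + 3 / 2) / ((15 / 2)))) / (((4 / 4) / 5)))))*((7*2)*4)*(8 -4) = 261527 / 12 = 21793.92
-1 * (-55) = 55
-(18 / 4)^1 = -9 / 2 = -4.50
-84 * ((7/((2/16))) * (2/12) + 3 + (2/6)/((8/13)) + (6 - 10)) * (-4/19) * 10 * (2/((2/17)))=506940/19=26681.05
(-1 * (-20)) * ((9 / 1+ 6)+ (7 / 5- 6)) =208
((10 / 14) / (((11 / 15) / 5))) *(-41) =-15375 / 77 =-199.68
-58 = -58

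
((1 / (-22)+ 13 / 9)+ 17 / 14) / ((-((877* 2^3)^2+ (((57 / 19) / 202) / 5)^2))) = -1847401100 / 34798068837107037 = -0.00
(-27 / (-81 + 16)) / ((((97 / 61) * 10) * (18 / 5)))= 183 / 25220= 0.01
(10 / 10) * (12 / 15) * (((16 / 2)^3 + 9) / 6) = 1042 / 15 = 69.47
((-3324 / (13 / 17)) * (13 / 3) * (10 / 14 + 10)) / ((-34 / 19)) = 789450 / 7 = 112778.57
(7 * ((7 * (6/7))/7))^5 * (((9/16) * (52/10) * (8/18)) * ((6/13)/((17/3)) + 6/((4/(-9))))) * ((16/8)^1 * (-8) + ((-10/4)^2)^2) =-531814977/170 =-3128323.39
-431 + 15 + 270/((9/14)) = 4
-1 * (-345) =345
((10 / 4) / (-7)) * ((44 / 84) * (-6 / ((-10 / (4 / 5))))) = -22 / 245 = -0.09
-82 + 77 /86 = -6975 /86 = -81.10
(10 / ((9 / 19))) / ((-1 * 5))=-4.22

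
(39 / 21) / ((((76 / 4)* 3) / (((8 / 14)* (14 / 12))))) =26 / 1197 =0.02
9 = 9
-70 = -70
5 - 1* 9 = -4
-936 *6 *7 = -39312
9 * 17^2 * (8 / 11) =20808 / 11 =1891.64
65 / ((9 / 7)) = 455 / 9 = 50.56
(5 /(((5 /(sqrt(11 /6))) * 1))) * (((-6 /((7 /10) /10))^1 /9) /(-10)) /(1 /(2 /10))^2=2 * sqrt(66) /315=0.05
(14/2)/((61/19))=133/61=2.18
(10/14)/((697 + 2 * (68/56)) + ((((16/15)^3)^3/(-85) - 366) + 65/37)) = 604521826171875/283659787036384751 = 0.00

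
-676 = -676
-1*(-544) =544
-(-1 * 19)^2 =-361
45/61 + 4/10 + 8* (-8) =-19173/305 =-62.86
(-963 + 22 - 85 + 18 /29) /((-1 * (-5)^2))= 41.02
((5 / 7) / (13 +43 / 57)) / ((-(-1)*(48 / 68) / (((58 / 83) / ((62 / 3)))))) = 0.00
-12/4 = -3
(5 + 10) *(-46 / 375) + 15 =329 / 25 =13.16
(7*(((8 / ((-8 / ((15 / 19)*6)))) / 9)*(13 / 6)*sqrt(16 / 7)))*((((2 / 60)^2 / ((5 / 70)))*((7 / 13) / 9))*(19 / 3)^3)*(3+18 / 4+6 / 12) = -22.83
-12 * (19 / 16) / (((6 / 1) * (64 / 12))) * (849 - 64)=-44745 / 128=-349.57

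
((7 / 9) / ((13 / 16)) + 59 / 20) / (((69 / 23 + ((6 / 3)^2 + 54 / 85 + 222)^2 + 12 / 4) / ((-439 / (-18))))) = 5799907765 / 3126525867504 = 0.00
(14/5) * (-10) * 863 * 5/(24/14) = -211435/3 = -70478.33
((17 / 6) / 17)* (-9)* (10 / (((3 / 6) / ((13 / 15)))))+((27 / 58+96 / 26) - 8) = -22501 / 754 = -29.84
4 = 4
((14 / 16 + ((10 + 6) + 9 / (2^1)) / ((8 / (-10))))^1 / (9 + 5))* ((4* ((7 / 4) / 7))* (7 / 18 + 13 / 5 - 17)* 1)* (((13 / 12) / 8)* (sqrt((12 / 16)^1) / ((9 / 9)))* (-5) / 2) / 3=-180323* sqrt(3) / 129024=-2.42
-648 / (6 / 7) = -756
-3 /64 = -0.05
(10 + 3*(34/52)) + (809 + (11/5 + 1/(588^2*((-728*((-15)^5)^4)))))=823.16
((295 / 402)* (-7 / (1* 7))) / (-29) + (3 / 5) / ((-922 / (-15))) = 0.04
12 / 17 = 0.71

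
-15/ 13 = -1.15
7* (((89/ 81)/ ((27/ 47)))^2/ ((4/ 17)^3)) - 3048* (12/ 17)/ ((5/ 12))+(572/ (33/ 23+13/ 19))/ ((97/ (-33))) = -3844182945970131907/ 1168555088928960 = -3289.69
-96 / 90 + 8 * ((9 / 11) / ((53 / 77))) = 6712 / 795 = 8.44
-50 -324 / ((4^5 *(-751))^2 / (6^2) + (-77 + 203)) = -3696236983408 / 73924739639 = -50.00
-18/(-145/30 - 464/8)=108/377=0.29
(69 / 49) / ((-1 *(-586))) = 69 / 28714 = 0.00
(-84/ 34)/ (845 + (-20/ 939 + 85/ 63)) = -414099/ 141854290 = -0.00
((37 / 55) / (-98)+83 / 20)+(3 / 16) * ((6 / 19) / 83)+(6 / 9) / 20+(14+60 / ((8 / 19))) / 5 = 3618685351 / 102000360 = 35.48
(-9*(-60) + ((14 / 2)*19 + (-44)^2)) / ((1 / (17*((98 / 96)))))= 2173297 / 48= 45277.02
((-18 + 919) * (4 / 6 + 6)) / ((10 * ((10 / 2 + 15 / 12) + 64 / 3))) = 7208 / 331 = 21.78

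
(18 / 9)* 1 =2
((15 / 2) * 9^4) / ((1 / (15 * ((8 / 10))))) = 590490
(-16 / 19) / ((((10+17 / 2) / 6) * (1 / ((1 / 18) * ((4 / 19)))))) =-128 / 40071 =-0.00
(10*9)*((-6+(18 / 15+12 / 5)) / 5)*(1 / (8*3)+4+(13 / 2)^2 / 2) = -5436 / 5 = -1087.20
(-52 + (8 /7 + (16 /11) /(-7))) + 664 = 47196 /77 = 612.94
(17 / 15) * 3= 3.40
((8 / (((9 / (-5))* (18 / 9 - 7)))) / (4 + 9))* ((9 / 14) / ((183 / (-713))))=-2852 / 16653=-0.17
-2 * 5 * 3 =-30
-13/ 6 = -2.17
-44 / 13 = -3.38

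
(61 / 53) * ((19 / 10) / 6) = 1159 / 3180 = 0.36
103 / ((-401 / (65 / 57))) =-6695 / 22857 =-0.29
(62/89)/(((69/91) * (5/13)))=73346/30705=2.39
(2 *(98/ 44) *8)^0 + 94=95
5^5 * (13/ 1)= 40625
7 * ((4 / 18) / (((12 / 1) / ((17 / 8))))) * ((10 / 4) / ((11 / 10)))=2975 / 4752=0.63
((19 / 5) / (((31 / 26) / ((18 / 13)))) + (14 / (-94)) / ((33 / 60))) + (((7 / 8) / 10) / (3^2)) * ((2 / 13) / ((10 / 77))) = 3115484633 / 750063600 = 4.15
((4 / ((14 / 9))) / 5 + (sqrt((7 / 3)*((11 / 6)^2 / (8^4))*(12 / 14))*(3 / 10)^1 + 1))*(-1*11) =-583 / 35-121*sqrt(2) / 1280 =-16.79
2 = 2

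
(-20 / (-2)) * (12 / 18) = 20 / 3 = 6.67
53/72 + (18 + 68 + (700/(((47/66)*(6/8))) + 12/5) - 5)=23599583/16920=1394.77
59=59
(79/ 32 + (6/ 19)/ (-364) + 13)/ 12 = 285269/ 221312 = 1.29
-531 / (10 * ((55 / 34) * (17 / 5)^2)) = -531 / 187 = -2.84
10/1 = 10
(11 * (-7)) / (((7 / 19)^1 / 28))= -5852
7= 7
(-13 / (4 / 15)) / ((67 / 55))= -10725 / 268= -40.02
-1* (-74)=74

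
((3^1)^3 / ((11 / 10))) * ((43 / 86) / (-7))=-135 / 77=-1.75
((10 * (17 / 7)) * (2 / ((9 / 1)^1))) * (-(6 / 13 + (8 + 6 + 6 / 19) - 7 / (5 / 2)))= -1005856 / 15561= -64.64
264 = 264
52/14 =26/7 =3.71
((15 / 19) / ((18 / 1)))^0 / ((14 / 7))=1 / 2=0.50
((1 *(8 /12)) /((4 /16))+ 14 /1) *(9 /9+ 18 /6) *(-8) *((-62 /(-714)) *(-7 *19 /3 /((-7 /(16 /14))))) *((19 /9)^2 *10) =-27216512000 /1821771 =-14939.59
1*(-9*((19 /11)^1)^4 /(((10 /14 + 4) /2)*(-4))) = 2736741 /322102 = 8.50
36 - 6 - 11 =19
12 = 12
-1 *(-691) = 691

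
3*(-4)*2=-24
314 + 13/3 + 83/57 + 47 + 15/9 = 21002/57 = 368.46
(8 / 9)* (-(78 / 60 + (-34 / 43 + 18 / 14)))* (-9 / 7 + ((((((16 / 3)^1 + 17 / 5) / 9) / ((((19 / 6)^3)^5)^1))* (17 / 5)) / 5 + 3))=-2.74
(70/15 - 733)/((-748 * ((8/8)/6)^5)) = 1415880/187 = 7571.55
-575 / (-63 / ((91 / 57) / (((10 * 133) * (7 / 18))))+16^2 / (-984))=919425 / 32636621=0.03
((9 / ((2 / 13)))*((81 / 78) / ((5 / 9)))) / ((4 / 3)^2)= 61.51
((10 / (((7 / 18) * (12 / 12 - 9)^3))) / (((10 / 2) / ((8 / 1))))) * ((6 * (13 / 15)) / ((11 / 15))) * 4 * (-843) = 295893 / 154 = 1921.38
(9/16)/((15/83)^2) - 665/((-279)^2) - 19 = -55610951/31136400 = -1.79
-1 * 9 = -9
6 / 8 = 3 / 4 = 0.75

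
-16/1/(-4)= 4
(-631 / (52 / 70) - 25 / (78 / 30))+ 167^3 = 121071703 / 26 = 4656603.96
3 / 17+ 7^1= 122 / 17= 7.18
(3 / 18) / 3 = 0.06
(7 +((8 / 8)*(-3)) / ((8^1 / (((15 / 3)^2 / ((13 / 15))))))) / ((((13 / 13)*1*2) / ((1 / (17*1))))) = -397 / 3536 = -0.11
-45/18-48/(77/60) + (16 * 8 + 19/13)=179297/2002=89.56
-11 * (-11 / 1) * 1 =121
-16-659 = -675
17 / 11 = 1.55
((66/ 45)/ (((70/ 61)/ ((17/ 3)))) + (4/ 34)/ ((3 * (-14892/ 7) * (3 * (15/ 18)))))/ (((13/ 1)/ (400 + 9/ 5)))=223.85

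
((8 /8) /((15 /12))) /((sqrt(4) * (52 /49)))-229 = -29721 /130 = -228.62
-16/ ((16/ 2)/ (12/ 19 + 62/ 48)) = -877/ 228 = -3.85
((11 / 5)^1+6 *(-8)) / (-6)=229 / 30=7.63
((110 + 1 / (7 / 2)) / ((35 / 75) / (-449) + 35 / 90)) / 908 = 7799130 / 24904397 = 0.31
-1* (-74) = 74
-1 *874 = -874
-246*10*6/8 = -1845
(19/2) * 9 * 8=684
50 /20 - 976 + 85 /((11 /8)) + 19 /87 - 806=-3287225 /1914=-1717.46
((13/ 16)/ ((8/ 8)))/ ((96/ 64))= 13/ 24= 0.54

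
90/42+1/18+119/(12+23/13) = 244505/22554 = 10.84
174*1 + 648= 822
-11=-11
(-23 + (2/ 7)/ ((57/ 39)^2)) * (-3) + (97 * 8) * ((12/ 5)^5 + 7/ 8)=493851301814/ 7896875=62537.56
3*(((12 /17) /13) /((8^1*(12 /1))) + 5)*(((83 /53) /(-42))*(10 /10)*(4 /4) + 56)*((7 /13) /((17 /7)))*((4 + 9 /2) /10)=7709449251 /48726080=158.22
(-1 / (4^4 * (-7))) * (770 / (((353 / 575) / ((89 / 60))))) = 562925 / 542208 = 1.04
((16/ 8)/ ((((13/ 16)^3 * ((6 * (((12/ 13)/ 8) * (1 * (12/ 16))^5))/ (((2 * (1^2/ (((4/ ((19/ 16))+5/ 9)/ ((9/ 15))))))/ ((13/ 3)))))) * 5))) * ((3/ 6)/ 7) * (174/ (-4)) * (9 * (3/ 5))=-6933184512/ 1289913625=-5.37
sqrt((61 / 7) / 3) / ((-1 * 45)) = -sqrt(1281) / 945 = -0.04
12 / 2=6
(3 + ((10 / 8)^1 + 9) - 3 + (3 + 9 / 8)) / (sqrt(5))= 23*sqrt(5) / 8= 6.43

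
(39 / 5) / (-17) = -39 / 85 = -0.46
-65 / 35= -13 / 7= -1.86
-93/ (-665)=0.14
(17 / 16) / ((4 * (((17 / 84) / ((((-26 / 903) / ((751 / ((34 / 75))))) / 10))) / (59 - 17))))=-1547 / 16146500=-0.00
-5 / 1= -5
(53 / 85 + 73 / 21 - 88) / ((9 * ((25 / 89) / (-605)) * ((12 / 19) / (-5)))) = -15321476291 / 96390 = -158952.96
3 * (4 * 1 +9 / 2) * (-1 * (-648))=16524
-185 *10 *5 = -9250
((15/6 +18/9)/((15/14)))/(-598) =-21/2990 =-0.01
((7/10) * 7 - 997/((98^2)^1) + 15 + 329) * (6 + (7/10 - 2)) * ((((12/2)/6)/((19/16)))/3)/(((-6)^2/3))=787212071/20528550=38.35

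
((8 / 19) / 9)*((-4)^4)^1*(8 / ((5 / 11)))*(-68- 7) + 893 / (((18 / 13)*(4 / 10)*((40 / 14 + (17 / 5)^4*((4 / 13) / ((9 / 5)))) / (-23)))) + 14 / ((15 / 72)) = -51544974572321 / 2999440320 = -17184.86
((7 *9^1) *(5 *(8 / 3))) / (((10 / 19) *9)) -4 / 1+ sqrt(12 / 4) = sqrt(3)+ 520 / 3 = 175.07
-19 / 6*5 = -95 / 6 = -15.83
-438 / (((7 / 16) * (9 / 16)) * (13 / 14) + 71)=-224256 / 36469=-6.15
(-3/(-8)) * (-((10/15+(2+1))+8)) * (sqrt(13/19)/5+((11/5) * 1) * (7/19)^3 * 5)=-3.13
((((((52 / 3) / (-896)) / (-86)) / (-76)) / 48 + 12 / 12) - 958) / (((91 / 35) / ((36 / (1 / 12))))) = -159009.23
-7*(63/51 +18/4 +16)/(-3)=5173/102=50.72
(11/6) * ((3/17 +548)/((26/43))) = 4407887/2652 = 1662.10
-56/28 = -2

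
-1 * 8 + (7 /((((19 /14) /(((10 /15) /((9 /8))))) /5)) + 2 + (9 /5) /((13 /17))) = 388019 /33345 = 11.64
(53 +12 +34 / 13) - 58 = 125 / 13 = 9.62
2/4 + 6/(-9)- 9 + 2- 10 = -103/6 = -17.17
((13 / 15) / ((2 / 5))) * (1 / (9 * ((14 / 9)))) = 0.15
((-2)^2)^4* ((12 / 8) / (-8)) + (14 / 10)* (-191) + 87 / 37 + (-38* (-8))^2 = 17039046 / 185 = 92102.95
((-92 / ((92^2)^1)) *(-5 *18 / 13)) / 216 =5 / 14352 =0.00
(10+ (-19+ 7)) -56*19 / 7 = -154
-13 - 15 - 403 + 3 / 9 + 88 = -1028 / 3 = -342.67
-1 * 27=-27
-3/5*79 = -237/5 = -47.40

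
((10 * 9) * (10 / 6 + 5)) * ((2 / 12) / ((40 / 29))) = 145 / 2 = 72.50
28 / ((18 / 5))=70 / 9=7.78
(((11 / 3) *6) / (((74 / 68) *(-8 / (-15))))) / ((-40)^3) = -561 / 947200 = -0.00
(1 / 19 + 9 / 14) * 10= 925 / 133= 6.95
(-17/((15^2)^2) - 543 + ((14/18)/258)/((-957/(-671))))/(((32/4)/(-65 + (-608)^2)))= -25339070537024027/1010070000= -25086449.99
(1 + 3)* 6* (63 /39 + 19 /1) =6432 /13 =494.77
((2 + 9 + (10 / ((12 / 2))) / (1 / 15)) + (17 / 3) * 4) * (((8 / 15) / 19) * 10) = 2816 / 171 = 16.47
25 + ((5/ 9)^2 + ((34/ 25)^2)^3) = 625617438946/ 19775390625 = 31.64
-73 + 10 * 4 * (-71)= -2913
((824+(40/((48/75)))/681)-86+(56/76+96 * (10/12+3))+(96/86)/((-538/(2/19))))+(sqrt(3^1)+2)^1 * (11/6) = 11 * sqrt(3)/6+332405405723/299330826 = 1113.67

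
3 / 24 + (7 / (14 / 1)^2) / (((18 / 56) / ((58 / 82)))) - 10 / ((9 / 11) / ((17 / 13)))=-67283 / 4264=-15.78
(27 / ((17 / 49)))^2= 1750329 / 289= 6056.50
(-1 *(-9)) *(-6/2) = -27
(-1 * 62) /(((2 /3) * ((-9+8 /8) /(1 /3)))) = 31 /8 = 3.88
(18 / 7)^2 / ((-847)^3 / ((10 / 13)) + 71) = -3240 / 387070099661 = -0.00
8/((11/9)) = 72/11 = 6.55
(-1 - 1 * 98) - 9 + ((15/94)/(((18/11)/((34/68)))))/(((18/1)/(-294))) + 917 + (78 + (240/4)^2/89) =926.65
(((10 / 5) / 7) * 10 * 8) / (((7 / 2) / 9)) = 2880 / 49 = 58.78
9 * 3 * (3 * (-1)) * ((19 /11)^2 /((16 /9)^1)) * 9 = -2368521 /1936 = -1223.41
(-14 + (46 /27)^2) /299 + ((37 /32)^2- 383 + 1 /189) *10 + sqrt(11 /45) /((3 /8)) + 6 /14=-425890808857 /111601152 + 8 *sqrt(55) /45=-3814.87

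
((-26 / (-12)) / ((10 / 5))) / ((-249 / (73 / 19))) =-949 / 56772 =-0.02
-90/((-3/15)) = 450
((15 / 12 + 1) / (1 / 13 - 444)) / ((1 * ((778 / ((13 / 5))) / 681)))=-1035801 / 89796760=-0.01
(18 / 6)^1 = 3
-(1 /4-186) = 743 /4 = 185.75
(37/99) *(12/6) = 74/99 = 0.75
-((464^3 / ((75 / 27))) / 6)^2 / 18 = -1247434917281792 / 625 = -1995895867650.87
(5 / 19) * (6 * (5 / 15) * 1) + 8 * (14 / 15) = 2278 / 285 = 7.99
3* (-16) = -48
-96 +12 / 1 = -84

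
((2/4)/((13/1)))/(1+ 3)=1/104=0.01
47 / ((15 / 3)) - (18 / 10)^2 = 154 / 25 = 6.16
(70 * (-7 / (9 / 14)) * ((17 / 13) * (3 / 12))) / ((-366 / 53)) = 1545215 / 42822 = 36.08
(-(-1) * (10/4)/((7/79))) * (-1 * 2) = -395/7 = -56.43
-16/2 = -8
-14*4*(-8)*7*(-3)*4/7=-5376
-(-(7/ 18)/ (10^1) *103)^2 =-519841/ 32400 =-16.04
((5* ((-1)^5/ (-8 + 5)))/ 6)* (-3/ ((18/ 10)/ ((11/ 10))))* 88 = -1210/ 27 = -44.81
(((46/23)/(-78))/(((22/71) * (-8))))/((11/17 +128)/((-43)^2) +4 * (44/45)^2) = 1506426525/567071252176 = 0.00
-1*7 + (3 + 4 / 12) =-11 / 3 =-3.67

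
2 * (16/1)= 32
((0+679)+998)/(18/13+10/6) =65403/119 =549.61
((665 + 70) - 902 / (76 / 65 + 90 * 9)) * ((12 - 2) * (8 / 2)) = 18875600 / 643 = 29355.52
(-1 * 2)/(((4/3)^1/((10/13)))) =-15/13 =-1.15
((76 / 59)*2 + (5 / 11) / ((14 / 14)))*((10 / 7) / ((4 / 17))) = 23885 / 1298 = 18.40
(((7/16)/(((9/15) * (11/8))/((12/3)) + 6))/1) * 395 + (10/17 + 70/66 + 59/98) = 182558273/6065906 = 30.10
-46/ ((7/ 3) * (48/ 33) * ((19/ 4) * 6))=-253/ 532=-0.48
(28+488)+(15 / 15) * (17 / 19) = 516.89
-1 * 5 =-5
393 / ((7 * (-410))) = -393 / 2870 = -0.14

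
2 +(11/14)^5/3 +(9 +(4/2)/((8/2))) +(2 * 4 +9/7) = 33698219/1613472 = 20.89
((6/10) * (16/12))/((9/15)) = 4/3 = 1.33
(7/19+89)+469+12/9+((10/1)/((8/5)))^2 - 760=-147047/912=-161.24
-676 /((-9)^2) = -676 /81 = -8.35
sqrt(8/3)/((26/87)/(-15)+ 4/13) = 5655 * sqrt(6)/2441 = 5.67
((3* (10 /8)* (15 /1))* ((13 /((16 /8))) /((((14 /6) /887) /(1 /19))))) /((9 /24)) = 2594475 /133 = 19507.33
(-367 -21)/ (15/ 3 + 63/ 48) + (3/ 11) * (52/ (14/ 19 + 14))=-4705319/ 77770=-60.50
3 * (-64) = -192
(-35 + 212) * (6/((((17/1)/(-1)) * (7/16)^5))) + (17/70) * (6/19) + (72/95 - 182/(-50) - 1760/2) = -647777429874/135716525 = -4773.02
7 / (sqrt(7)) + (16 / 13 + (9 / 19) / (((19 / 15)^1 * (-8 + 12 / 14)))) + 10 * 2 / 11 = sqrt(7) + 1546933 / 516230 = 5.64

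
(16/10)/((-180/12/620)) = -992/15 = -66.13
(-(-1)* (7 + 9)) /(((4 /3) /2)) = 24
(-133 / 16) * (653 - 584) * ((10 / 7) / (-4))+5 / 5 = 6587 / 32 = 205.84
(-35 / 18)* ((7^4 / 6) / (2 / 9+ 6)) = -12005 / 96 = -125.05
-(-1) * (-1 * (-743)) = 743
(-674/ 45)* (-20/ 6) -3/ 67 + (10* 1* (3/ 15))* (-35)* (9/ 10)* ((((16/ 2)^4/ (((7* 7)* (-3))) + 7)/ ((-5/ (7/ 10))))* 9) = -145289731/ 90450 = -1606.30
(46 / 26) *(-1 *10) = -230 / 13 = -17.69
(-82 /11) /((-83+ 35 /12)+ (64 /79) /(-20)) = 388680 /4177657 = 0.09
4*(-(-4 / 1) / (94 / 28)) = 224 / 47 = 4.77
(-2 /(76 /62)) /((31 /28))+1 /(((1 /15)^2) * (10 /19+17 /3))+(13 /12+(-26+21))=2490263 /80484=30.94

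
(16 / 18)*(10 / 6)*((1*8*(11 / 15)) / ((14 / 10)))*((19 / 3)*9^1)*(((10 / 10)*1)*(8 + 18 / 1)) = 1738880 / 189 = 9200.42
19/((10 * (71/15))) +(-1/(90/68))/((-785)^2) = 1580612297/3937677750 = 0.40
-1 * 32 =-32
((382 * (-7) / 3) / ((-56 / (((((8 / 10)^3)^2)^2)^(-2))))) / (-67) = -11384487152099609375 / 226305881275367424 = -50.31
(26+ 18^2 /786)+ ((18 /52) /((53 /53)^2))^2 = 2349571 /88556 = 26.53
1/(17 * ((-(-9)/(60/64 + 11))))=191/2448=0.08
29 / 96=0.30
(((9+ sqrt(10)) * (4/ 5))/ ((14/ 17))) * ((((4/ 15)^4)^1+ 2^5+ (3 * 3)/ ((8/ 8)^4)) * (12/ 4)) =70579954 * sqrt(10)/ 590625+ 70579954/ 65625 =1453.40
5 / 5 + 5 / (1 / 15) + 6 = 82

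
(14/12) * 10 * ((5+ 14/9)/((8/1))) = 2065/216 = 9.56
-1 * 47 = -47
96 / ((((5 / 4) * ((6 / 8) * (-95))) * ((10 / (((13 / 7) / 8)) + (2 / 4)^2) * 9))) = -26624 / 9631575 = -0.00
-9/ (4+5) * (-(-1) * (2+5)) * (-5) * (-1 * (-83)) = 2905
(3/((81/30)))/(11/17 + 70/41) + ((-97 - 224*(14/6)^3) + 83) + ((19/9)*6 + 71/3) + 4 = -41631217/14769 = -2818.82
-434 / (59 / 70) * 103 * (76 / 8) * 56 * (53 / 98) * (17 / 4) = -64851994.75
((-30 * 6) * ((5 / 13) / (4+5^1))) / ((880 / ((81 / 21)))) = -0.03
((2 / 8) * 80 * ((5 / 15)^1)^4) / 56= 0.00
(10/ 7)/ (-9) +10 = 620/ 63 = 9.84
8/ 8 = 1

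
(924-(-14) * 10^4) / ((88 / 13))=458003 / 22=20818.32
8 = 8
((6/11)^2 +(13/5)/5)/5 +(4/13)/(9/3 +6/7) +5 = 27835898/5308875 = 5.24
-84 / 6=-14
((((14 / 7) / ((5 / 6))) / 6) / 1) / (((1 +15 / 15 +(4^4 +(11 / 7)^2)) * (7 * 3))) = 14 / 191445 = 0.00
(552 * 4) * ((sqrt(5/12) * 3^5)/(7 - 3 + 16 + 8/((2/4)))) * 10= 24840 * sqrt(15)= 96204.91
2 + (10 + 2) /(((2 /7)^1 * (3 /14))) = 198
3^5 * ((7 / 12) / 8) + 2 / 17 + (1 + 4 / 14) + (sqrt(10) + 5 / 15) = sqrt(10) + 222259 / 11424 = 22.62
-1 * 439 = -439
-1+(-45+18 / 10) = -221 / 5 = -44.20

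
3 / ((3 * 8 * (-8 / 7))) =-0.11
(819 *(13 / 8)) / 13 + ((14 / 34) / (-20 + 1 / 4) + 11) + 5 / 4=1231307 / 10744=114.60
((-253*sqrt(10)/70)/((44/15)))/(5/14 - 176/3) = 207*sqrt(10)/9796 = 0.07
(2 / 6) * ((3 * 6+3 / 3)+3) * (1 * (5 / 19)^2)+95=103435 / 1083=95.51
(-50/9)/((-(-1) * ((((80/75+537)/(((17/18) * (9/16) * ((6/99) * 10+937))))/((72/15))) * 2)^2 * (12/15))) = -34584105501125/1008904443008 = -34.28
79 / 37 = 2.14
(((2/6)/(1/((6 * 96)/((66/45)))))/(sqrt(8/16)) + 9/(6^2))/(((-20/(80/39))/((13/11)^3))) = -324480 * sqrt(2)/14641 - 169/3993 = -31.38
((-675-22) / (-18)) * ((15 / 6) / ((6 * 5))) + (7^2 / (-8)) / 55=9253 / 2970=3.12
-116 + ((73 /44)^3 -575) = -58473127 /85184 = -686.43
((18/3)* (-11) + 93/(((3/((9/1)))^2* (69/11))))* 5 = 7755/23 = 337.17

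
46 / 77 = 0.60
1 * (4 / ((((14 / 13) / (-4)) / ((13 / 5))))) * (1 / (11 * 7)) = -1352 / 2695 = -0.50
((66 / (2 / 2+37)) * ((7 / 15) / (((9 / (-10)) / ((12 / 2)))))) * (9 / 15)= -3.24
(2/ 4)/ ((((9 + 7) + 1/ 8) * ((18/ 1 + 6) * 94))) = 1/ 72756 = 0.00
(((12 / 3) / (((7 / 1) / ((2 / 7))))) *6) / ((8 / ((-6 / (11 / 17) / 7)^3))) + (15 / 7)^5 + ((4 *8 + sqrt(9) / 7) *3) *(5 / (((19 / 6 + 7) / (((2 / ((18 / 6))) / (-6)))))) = 54011704127 / 1364577137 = 39.58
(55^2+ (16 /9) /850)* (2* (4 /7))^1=92565064 /26775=3457.15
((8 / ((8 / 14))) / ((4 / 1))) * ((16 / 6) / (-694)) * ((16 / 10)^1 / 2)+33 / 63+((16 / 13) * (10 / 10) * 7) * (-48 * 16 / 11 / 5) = -208041831 / 1736735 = -119.79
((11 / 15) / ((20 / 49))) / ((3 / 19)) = 10241 / 900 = 11.38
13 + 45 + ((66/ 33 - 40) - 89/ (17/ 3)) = 73/ 17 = 4.29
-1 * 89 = -89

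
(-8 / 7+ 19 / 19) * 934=-934 / 7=-133.43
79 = 79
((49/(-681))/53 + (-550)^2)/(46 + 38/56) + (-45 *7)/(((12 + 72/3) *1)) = 1221179760227/188694204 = 6471.74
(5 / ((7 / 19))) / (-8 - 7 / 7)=-95 / 63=-1.51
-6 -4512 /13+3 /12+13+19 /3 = -52025 /156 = -333.49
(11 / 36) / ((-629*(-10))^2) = 11 / 1424307600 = 0.00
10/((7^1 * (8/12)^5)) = 1215/112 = 10.85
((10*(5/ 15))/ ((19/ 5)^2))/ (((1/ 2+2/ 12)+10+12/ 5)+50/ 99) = 20625/ 1212599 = 0.02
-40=-40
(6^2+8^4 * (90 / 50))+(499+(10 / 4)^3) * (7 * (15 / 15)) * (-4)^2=325234 / 5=65046.80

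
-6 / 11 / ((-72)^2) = -1 / 9504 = -0.00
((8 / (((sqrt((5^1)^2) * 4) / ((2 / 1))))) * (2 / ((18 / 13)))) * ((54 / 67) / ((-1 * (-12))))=26 / 335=0.08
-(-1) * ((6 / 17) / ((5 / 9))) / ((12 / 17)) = 9 / 10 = 0.90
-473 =-473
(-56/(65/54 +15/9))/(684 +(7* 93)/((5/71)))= -1008/512957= -0.00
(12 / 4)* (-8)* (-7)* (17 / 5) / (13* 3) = 952 / 65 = 14.65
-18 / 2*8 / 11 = -72 / 11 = -6.55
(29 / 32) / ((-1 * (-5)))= 29 / 160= 0.18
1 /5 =0.20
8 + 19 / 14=131 / 14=9.36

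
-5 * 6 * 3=-90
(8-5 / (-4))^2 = 1369 / 16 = 85.56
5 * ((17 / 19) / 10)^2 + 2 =14729 / 7220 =2.04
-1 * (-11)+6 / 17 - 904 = -15175 / 17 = -892.65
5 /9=0.56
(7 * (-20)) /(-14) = 10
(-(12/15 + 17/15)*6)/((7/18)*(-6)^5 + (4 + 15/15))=58/15095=0.00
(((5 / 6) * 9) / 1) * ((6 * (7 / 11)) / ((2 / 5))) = 1575 / 22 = 71.59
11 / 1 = 11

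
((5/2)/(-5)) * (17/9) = -17/18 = -0.94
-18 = -18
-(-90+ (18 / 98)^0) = 89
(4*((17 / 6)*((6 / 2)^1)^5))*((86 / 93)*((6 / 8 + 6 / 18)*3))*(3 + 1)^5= 262738944 / 31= 8475449.81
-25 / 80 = -5 / 16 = -0.31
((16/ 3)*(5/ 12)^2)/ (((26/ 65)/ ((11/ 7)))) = 1375/ 378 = 3.64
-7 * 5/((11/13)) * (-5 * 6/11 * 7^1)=95550/121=789.67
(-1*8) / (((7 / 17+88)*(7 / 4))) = -544 / 10521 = -0.05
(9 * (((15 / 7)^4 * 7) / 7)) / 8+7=590081 / 19208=30.72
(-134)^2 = 17956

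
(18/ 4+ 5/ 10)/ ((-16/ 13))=-4.06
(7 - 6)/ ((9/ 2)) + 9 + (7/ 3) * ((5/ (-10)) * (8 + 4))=-4.78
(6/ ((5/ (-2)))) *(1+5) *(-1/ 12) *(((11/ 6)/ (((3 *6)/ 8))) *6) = 88/ 15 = 5.87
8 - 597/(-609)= 8.98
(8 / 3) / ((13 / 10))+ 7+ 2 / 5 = 1843 / 195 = 9.45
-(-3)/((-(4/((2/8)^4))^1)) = -3/1024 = -0.00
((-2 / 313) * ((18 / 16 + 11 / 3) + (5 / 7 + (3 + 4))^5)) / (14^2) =-11021893381 / 12372910032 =-0.89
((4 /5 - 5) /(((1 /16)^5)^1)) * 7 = -154140672 /5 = -30828134.40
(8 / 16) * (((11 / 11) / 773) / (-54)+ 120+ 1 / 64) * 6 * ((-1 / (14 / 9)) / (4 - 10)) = 160310119 / 4155648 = 38.58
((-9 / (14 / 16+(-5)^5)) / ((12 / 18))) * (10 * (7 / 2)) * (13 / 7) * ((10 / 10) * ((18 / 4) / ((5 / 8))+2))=7176 / 2777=2.58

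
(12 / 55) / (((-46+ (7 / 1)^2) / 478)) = 1912 / 55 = 34.76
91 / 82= 1.11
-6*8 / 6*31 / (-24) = 31 / 3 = 10.33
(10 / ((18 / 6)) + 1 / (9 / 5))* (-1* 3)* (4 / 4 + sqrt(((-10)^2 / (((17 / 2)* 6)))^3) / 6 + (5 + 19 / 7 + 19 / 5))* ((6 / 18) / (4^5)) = -73 / 1536 - 4375* sqrt(51) / 17978112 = -0.05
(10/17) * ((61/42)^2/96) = 18605/1439424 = 0.01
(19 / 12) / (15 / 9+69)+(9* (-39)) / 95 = -295843 / 80560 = -3.67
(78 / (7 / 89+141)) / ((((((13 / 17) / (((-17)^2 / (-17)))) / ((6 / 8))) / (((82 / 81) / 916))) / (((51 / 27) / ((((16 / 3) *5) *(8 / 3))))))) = -0.00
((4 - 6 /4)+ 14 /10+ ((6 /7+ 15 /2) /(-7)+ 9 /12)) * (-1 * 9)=-30483 /980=-31.11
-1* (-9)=9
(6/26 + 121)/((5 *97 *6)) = 788/18915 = 0.04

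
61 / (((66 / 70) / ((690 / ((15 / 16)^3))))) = 80453632 / 1485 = 54177.53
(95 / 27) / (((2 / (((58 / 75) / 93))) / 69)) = 1.01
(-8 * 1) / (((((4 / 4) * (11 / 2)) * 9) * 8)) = -0.02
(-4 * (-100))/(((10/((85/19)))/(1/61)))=3400/1159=2.93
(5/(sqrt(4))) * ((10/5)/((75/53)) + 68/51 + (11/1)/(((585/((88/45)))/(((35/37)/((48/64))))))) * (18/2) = 62.84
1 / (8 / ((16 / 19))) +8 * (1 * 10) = 80.11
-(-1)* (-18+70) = 52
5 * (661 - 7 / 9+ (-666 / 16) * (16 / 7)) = 2825.40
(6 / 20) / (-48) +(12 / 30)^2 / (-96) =-19 / 2400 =-0.01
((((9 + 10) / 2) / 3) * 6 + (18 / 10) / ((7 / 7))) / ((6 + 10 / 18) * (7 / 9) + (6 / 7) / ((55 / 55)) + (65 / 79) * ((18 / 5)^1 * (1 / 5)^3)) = 116461800 / 33480553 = 3.48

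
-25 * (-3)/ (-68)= -75/ 68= -1.10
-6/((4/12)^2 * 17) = -54/17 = -3.18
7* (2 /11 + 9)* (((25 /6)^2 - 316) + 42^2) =37296371 /396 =94182.76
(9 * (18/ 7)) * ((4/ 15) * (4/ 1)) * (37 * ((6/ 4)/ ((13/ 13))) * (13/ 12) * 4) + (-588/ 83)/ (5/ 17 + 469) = 68797054974/ 11588045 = 5936.90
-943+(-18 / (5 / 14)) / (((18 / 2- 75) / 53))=-49639 / 55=-902.53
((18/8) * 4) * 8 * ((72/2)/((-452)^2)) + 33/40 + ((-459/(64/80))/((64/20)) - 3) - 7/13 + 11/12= -28856543921/159357120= -181.08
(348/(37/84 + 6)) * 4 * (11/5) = 1286208/2705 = 475.49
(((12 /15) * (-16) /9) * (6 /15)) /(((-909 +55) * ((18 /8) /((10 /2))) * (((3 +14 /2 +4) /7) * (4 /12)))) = 128 /57645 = 0.00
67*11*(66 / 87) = 16214 / 29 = 559.10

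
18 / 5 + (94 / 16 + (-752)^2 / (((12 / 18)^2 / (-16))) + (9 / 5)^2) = -4071626257 / 200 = -20358131.28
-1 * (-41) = 41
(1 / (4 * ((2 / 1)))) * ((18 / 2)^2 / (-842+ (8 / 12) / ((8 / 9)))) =-81 / 6730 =-0.01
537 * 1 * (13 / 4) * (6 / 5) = 20943 / 10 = 2094.30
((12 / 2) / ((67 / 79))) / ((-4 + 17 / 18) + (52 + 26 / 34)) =145044 / 1019137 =0.14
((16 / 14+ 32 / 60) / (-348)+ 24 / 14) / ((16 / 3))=976 / 3045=0.32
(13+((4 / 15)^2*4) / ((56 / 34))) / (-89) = -20747 / 140175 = -0.15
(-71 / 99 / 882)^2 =5041 / 7624433124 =0.00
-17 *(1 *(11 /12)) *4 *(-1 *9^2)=5049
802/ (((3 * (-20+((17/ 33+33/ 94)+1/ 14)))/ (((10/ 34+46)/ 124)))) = -1142109353/ 218135840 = -5.24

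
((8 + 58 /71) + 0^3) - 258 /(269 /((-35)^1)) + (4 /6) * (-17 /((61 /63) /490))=-5693.02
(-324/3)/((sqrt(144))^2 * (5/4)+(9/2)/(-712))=-5696/9493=-0.60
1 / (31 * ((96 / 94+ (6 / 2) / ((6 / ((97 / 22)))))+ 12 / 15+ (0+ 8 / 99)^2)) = 9212940 / 1151644327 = 0.01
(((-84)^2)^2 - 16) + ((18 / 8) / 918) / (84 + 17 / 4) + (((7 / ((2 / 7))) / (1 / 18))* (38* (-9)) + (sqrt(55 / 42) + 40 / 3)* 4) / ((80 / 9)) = 3* sqrt(2310) / 280 + 35840486557043 / 720120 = 49770159.04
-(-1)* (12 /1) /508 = 3 /127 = 0.02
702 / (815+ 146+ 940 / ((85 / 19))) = 11934 / 19909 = 0.60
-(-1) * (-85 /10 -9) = -35 /2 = -17.50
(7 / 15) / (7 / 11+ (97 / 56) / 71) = 306152 / 433485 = 0.71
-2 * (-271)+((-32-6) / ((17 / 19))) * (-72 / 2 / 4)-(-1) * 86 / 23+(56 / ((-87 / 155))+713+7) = 52665266 / 34017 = 1548.20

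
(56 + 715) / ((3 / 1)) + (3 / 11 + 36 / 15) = 14282 / 55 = 259.67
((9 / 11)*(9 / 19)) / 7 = 0.06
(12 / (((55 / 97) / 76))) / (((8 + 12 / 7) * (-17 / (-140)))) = 4334736 / 3179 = 1363.55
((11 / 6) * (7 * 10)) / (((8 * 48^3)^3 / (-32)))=-385 / 64925062108545024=-0.00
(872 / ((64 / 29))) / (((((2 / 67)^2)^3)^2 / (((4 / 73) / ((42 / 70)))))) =129327872287722307169786605 / 1794048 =72087186233435397029.39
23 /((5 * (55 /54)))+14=5092 /275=18.52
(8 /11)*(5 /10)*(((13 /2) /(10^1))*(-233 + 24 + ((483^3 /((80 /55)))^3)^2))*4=857008495887176824647993303926309008607992572000698923 /4194304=204326747867387968217848100000000000000000000000.00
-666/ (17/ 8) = -5328/ 17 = -313.41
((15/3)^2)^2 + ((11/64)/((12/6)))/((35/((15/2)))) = 1120033/1792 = 625.02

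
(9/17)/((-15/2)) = -6/85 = -0.07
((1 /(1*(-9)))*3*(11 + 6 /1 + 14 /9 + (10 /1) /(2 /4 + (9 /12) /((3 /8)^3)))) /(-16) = 9175 /22896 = 0.40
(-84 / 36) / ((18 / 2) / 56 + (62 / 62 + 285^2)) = -392 / 13645995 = -0.00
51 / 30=17 / 10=1.70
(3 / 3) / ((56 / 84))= 3 / 2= 1.50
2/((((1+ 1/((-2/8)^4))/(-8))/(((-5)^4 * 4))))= -40000/257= -155.64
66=66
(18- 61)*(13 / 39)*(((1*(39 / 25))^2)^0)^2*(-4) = 172 / 3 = 57.33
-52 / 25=-2.08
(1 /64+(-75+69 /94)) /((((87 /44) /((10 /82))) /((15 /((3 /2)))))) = -61419875 /1341192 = -45.79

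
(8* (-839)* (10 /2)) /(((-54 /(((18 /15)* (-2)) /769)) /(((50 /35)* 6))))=-268480 /16149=-16.63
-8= -8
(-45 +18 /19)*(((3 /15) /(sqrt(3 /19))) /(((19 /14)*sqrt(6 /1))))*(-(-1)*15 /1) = -5859*sqrt(38) /361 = -100.05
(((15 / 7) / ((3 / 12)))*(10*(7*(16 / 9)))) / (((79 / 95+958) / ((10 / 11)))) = 3040000 / 3005937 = 1.01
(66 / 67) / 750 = 11 / 8375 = 0.00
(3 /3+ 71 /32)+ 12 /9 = 437 /96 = 4.55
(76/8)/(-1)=-19/2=-9.50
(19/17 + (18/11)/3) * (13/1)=4043/187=21.62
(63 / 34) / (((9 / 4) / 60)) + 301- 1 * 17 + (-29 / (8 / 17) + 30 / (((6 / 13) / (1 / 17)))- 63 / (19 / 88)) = -41807 / 2584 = -16.18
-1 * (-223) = 223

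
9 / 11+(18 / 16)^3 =12627 / 5632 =2.24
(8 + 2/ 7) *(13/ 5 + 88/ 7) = 30798/ 245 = 125.71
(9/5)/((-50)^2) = 9/12500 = 0.00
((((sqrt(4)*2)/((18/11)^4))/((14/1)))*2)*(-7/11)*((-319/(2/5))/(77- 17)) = 424589/629856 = 0.67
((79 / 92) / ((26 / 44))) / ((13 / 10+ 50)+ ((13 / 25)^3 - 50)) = 13578125 / 13460681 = 1.01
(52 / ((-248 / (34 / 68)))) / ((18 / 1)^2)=-13 / 40176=-0.00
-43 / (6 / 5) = -215 / 6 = -35.83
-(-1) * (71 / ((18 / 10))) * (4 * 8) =11360 / 9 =1262.22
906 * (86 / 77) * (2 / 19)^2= 311664 / 27797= 11.21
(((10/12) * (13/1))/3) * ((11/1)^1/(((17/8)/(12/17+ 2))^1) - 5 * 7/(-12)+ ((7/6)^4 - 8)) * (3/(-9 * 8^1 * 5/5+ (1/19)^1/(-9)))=-712094825/439215264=-1.62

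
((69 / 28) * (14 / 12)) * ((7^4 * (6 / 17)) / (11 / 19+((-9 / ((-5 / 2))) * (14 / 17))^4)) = 9665440089375 / 308786436716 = 31.30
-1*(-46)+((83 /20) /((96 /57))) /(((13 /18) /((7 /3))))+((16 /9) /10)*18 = 237789 /4160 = 57.16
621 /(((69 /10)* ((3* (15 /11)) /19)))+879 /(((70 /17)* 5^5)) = 91452443 /218750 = 418.07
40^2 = 1600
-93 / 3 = -31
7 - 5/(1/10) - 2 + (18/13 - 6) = -645/13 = -49.62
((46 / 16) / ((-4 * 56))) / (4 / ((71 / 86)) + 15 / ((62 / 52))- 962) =0.00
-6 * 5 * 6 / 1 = -180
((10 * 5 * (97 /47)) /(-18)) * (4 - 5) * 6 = 4850 /141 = 34.40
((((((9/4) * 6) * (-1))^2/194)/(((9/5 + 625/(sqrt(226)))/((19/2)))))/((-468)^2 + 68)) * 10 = -352161675/828597130367024 + 1082109375 * sqrt(226)/1657194260734048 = 0.00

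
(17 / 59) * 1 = 0.29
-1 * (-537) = 537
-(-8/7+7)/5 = -41/35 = -1.17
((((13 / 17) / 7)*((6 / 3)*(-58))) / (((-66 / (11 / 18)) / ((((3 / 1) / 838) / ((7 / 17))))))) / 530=377 / 195865740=0.00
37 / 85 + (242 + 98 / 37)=770789 / 3145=245.08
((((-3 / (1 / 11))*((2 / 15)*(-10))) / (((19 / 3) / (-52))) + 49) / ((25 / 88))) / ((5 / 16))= -8353664 / 2375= -3517.33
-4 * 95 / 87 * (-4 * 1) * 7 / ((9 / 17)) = 180880 / 783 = 231.01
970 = 970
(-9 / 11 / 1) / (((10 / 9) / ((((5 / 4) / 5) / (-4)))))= 81 / 1760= 0.05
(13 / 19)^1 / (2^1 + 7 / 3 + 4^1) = 0.08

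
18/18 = 1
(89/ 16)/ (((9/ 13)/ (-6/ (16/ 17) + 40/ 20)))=-35.15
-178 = -178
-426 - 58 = -484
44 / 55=4 / 5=0.80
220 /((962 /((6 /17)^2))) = 3960 /139009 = 0.03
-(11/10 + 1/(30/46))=-2.63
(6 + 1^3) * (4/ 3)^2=112/ 9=12.44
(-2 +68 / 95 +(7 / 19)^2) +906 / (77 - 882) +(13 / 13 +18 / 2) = 2245231 / 290605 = 7.73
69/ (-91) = -69/ 91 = -0.76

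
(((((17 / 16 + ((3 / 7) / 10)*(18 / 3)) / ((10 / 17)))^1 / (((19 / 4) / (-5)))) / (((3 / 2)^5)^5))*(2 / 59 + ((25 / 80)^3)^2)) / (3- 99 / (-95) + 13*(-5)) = 433125844841 / 8105783053193850276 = 0.00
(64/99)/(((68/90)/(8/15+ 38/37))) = 27712/20757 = 1.34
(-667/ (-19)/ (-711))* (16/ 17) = -0.05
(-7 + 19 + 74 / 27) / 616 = 199 / 8316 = 0.02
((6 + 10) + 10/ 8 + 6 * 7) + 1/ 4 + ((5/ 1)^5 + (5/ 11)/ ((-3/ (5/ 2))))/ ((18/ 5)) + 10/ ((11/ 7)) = 1109371/ 1188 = 933.81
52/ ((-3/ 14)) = -728/ 3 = -242.67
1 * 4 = 4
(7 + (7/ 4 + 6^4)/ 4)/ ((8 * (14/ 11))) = 58333/ 1792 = 32.55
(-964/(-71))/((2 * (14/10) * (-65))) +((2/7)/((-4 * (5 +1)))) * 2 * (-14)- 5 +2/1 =-53134/19383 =-2.74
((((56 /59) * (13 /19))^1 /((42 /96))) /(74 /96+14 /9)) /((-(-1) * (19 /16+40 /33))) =0.27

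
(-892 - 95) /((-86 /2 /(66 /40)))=32571 /860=37.87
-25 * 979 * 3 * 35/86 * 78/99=-1012375/43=-23543.60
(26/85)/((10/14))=0.43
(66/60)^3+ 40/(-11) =-25359/11000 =-2.31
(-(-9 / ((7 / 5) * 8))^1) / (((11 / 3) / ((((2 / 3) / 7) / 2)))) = 45 / 4312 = 0.01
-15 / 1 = -15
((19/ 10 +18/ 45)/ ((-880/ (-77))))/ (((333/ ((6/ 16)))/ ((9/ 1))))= 483/ 236800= 0.00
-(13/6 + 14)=-16.17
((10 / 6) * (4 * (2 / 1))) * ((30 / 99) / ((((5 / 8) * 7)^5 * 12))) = 131072 / 623959875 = 0.00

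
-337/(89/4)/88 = -337/1958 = -0.17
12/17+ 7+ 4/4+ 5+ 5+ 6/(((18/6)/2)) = 386/17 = 22.71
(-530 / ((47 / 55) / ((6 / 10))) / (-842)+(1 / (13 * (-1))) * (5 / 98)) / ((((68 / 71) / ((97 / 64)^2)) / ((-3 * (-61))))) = 1349920893725715 / 7021311524864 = 192.26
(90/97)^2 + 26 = 252734/9409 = 26.86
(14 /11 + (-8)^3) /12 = -2809 /66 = -42.56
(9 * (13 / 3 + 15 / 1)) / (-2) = -87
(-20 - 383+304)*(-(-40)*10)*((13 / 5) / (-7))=102960 / 7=14708.57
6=6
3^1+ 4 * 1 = 7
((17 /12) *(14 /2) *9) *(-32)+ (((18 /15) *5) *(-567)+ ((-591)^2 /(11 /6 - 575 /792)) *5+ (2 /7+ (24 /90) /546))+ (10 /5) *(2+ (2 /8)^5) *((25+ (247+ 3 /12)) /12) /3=1570913.67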